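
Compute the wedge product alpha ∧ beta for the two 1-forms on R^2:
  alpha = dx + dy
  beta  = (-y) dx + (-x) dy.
alpha ∧ beta = (-x + y) dx ∧ dy

Distribute the wedge, using dx_i ∧ dx_j = -dx_j ∧ dx_i and dx_i ∧ dx_i = 0. For each pair (i, j) with i < j, the coefficient of dx_i ∧ dx_j in alpha ∧ beta is (alpha_i * beta_j - alpha_j * beta_i). Collecting: alpha ∧ beta = (-x + y) dx ∧ dy.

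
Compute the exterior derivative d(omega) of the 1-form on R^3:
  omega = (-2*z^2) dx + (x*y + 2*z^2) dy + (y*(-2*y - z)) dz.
d(omega) = (y) dx ∧ dy + (4*z) dx ∧ dz + (-4*y - 5*z) dy ∧ dz

For a 1-form omega = sum_i f_i dx_i, the exterior derivative is
  d(omega) = sum_{i < j} (∂f_j/∂x_i - ∂f_i/∂x_j) dx_i ∧ dx_j.
  coefficient of dx ∧ dy: ∂f_2/∂x - ∂f_1/∂y = ∂(x*y + 2*z^2)/∂x - ∂(-2*z^2)/∂y = y
  coefficient of dx ∧ dz: ∂f_3/∂x - ∂f_1/∂z = ∂(y*(-2*y - z))/∂x - ∂(-2*z^2)/∂z = 4*z
  coefficient of dy ∧ dz: ∂f_3/∂y - ∂f_2/∂z = ∂(y*(-2*y - z))/∂y - ∂(x*y + 2*z^2)/∂z = -4*y - 5*z
Assembling: d(omega) = (y) dx ∧ dy + (4*z) dx ∧ dz + (-4*y - 5*z) dy ∧ dz.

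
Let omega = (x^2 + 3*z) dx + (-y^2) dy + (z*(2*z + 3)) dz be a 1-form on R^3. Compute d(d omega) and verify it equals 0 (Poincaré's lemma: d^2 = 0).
d(d omega) = 0

Step 1: d omega = sum_{i<j} (∂f_j/∂x_i - ∂f_i/∂x_j) dx_i ∧ dx_j:
  coeff of dx ∧ dy: 0
  coeff of dx ∧ dz: -3
  coeff of dy ∧ dz: 0
Step 2: Apply d again to each 2-form coefficient. The only possible 3-form in R^3 is dx ∧ dy ∧ dz, with coefficient
  ∂(coeff of dy∧dz)/∂x - ∂(coeff of dx∧dz)/∂y + ∂(coeff of dx∧dy)/∂z
  = ∂/∂x (0) - ∂/∂y (-3) + ∂/∂z (0).
Each of these terms simplifies to sums of mixed partials that cancel in pairs. The result is 0 (by equality of mixed partials for smooth functions — Schwarz / Clairaut).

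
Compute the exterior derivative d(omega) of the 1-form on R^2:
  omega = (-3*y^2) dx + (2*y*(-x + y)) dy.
d(omega) = (4*y) dx ∧ dy

For a 1-form omega = sum_i f_i dx_i, the exterior derivative is
  d(omega) = sum_{i < j} (∂f_j/∂x_i - ∂f_i/∂x_j) dx_i ∧ dx_j.
  coefficient of dx ∧ dy: ∂f_2/∂x - ∂f_1/∂y = ∂(2*y*(-x + y))/∂x - ∂(-3*y^2)/∂y = 4*y
Assembling: d(omega) = (4*y) dx ∧ dy.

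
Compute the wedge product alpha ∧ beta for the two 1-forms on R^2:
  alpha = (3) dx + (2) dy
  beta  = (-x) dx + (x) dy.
alpha ∧ beta = (5*x) dx ∧ dy

Distribute the wedge, using dx_i ∧ dx_j = -dx_j ∧ dx_i and dx_i ∧ dx_i = 0. For each pair (i, j) with i < j, the coefficient of dx_i ∧ dx_j in alpha ∧ beta is (alpha_i * beta_j - alpha_j * beta_i). Collecting: alpha ∧ beta = (5*x) dx ∧ dy.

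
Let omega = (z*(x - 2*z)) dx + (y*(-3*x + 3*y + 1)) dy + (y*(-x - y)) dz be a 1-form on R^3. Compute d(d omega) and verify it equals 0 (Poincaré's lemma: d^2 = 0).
d(d omega) = 0

Step 1: d omega = sum_{i<j} (∂f_j/∂x_i - ∂f_i/∂x_j) dx_i ∧ dx_j:
  coeff of dx ∧ dy: -3*y
  coeff of dx ∧ dz: -x - y + 4*z
  coeff of dy ∧ dz: -x - 2*y
Step 2: Apply d again to each 2-form coefficient. The only possible 3-form in R^3 is dx ∧ dy ∧ dz, with coefficient
  ∂(coeff of dy∧dz)/∂x - ∂(coeff of dx∧dz)/∂y + ∂(coeff of dx∧dy)/∂z
  = ∂/∂x (-x - 2*y) - ∂/∂y (-x - y + 4*z) + ∂/∂z (-3*y).
Each of these terms simplifies to sums of mixed partials that cancel in pairs. The result is 0 (by equality of mixed partials for smooth functions — Schwarz / Clairaut).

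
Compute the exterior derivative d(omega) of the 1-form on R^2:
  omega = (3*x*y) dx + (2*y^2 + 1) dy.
d(omega) = (-3*x) dx ∧ dy

For a 1-form omega = sum_i f_i dx_i, the exterior derivative is
  d(omega) = sum_{i < j} (∂f_j/∂x_i - ∂f_i/∂x_j) dx_i ∧ dx_j.
  coefficient of dx ∧ dy: ∂f_2/∂x - ∂f_1/∂y = ∂(2*y^2 + 1)/∂x - ∂(3*x*y)/∂y = -3*x
Assembling: d(omega) = (-3*x) dx ∧ dy.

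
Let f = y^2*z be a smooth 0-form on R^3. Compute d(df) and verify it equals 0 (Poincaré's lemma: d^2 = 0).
d(df) = 0

Step 1: df = sum_i (∂f/∂x_i) dx_i = (0) dx + (2*y*z) dy + (y^2) dz.
Step 2: Apply d again. Using the 1-form formula, the coefficient of dx ∧ dy in d(df) is ∂^2 f/∂x ∂y - ∂^2 f/∂y ∂x = (0) - (0) = 0 (equality of mixed partials for smooth f).
Similarly for dx ∧ dz and dy ∧ dz — all coefficients vanish. So d(df) = 0.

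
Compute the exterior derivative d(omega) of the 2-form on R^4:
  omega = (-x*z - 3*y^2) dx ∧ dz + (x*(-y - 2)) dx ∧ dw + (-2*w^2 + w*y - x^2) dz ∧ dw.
d(omega) = (6*y) dx ∧ dy ∧ dz + (x) dx ∧ dy ∧ dw + (-2*x) dx ∧ dz ∧ dw + (w) dy ∧ dz ∧ dw

For a 2-form omega = sum_{i<j} g_{ij} dx_i ∧ dx_j, the exterior derivative is
  d(omega) = sum_{i<j} d(g_{ij}) ∧ dx_i ∧ dx_j = sum_{i<j, k} (∂g_{ij}/∂x_k) dx_k ∧ dx_i ∧ dx_j.
Expand each term, using dx_k ∧ dx_i ∧ dx_j = sgn(permutation) dx_{(a)} ∧ dx_{(b)} ∧ dx_{(c)} with (a < b < c) sorted:
  d(-x*z - 3*y^2) includes (∂/∂y)(-x*z - 3*y^2) dy = (-6*y) dy, which multiplied by dx ∧ dz gives (6*y) dx ∧ dy ∧ dz
  d(x*(-y - 2)) includes (∂/∂y)(x*(-y - 2)) dy = (-x) dy, which multiplied by dx ∧ dw gives (x) dx ∧ dy ∧ dw
  d(-2*w^2 + w*y - x^2) includes (∂/∂x)(-2*w^2 + w*y - x^2) dx = (-2*x) dx, which multiplied by dz ∧ dw gives (-2*x) dx ∧ dz ∧ dw
  d(-2*w^2 + w*y - x^2) includes (∂/∂y)(-2*w^2 + w*y - x^2) dy = (w) dy, which multiplied by dz ∧ dw gives (w) dy ∧ dz ∧ dw
Collecting like 3-forms: d(omega) = (6*y) dx ∧ dy ∧ dz + (x) dx ∧ dy ∧ dw + (-2*x) dx ∧ dz ∧ dw + (w) dy ∧ dz ∧ dw.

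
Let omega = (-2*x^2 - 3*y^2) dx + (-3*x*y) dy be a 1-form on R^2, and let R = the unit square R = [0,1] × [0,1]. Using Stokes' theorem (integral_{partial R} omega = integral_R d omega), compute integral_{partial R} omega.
integral_(partial R) omega = 3/2

Stokes: integral_partial_R omega = integral_R d omega with d omega = (∂Q/∂x - ∂P/∂y) dx ∧ dy.
  ∂Q/∂x = -3*y
  ∂P/∂y = -6*y
  integrand = ∂Q/∂x - ∂P/∂y = 3*y.
Integrating over R: integral_0^1 integral_0^1 (3*y) dx dy = 3/2.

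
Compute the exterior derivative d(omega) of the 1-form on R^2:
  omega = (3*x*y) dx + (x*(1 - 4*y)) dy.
d(omega) = (-3*x - 4*y + 1) dx ∧ dy

For a 1-form omega = sum_i f_i dx_i, the exterior derivative is
  d(omega) = sum_{i < j} (∂f_j/∂x_i - ∂f_i/∂x_j) dx_i ∧ dx_j.
  coefficient of dx ∧ dy: ∂f_2/∂x - ∂f_1/∂y = ∂(x*(1 - 4*y))/∂x - ∂(3*x*y)/∂y = -3*x - 4*y + 1
Assembling: d(omega) = (-3*x - 4*y + 1) dx ∧ dy.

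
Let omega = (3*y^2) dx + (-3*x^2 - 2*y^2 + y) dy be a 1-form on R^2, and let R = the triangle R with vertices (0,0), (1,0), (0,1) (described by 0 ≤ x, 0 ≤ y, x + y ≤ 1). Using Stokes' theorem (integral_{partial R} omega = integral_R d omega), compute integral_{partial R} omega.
integral_(partial R) omega = -2

Stokes: integral_partial_R omega = integral_R d omega with d omega = (∂Q/∂x - ∂P/∂y) dx ∧ dy.
  ∂Q/∂x = -6*x
  ∂P/∂y = 6*y
  integrand = ∂Q/∂x - ∂P/∂y = -6*x - 6*y.
Integrating over R: integral_0^1 integral_0^{1-x} (-6*x - 6*y) dy dx = -2.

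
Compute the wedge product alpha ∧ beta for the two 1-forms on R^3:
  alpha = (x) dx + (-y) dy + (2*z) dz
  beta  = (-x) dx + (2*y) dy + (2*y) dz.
alpha ∧ beta = (x*y) dx ∧ dy + (2*x*(y + z)) dx ∧ dz + (-2*y*(y + 2*z)) dy ∧ dz

Distribute the wedge, using dx_i ∧ dx_j = -dx_j ∧ dx_i and dx_i ∧ dx_i = 0. For each pair (i, j) with i < j, the coefficient of dx_i ∧ dx_j in alpha ∧ beta is (alpha_i * beta_j - alpha_j * beta_i). Collecting: alpha ∧ beta = (x*y) dx ∧ dy + (2*x*(y + z)) dx ∧ dz + (-2*y*(y + 2*z)) dy ∧ dz.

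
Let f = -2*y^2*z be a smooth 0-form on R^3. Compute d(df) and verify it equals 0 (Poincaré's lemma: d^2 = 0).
d(df) = 0

Step 1: df = sum_i (∂f/∂x_i) dx_i = (0) dx + (-4*y*z) dy + (-2*y^2) dz.
Step 2: Apply d again. Using the 1-form formula, the coefficient of dx ∧ dy in d(df) is ∂^2 f/∂x ∂y - ∂^2 f/∂y ∂x = (0) - (0) = 0 (equality of mixed partials for smooth f).
Similarly for dx ∧ dz and dy ∧ dz — all coefficients vanish. So d(df) = 0.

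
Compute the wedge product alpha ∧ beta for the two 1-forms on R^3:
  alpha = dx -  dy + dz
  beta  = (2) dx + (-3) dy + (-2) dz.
alpha ∧ beta = (-1) dx ∧ dy + (-4) dx ∧ dz + (5) dy ∧ dz

Distribute the wedge, using dx_i ∧ dx_j = -dx_j ∧ dx_i and dx_i ∧ dx_i = 0. For each pair (i, j) with i < j, the coefficient of dx_i ∧ dx_j in alpha ∧ beta is (alpha_i * beta_j - alpha_j * beta_i). Collecting: alpha ∧ beta = (-1) dx ∧ dy + (-4) dx ∧ dz + (5) dy ∧ dz.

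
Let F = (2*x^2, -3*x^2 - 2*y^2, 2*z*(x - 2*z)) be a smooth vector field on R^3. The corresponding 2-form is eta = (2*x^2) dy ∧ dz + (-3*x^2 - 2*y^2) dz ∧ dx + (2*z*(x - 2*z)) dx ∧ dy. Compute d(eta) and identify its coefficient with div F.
d(eta) = (6*x - 4*y - 8*z) dx ∧ dy ∧ dz; div F = 6*x - 4*y - 8*z

For a 2-form in R^3 of the form above, applying d gives a 3-form with coefficient ∂P/∂x + ∂Q/∂y + ∂R/∂z:
  ∂P/∂x = 4*x
  ∂Q/∂y = -4*y
  ∂R/∂z = 2*x - 8*z
Sum = 6*x - 4*y - 8*z, which is exactly div F.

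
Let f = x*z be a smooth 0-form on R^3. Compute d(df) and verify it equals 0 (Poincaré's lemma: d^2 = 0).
d(df) = 0

Step 1: df = sum_i (∂f/∂x_i) dx_i = (z) dx + (0) dy + (x) dz.
Step 2: Apply d again. Using the 1-form formula, the coefficient of dx ∧ dy in d(df) is ∂^2 f/∂x ∂y - ∂^2 f/∂y ∂x = (0) - (0) = 0 (equality of mixed partials for smooth f).
Similarly for dx ∧ dz and dy ∧ dz — all coefficients vanish. So d(df) = 0.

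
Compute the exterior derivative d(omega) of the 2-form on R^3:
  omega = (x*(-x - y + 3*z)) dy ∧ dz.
d(omega) = (-2*x - y + 3*z) dx ∧ dy ∧ dz

For a 2-form omega = sum_{i<j} g_{ij} dx_i ∧ dx_j, the exterior derivative is
  d(omega) = sum_{i<j} d(g_{ij}) ∧ dx_i ∧ dx_j = sum_{i<j, k} (∂g_{ij}/∂x_k) dx_k ∧ dx_i ∧ dx_j.
Expand each term, using dx_k ∧ dx_i ∧ dx_j = sgn(permutation) dx_{(a)} ∧ dx_{(b)} ∧ dx_{(c)} with (a < b < c) sorted:
  d(x*(-x - y + 3*z)) includes (∂/∂x)(x*(-x - y + 3*z)) dx = (-2*x - y + 3*z) dx, which multiplied by dy ∧ dz gives (-2*x - y + 3*z) dx ∧ dy ∧ dz
Collecting like 3-forms: d(omega) = (-2*x - y + 3*z) dx ∧ dy ∧ dz.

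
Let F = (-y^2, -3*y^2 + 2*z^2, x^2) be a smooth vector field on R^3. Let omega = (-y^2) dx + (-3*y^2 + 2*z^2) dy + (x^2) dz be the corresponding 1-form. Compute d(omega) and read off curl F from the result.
d(omega) = (-4*z) dy ∧ dz + (-2*x) dz ∧ dx + (2*y) dx ∧ dy; curl F = (-4*z, -2*x, 2*y)

d omega = sum_{i<j} (∂f_j/∂x_i - ∂f_i/∂x_j) dx_i ∧ dx_j. Under the identification (dy ∧ dz, dz ∧ dx, dx ∧ dy) ↔ (e_x, e_y, e_z), the coefficients are exactly the components of curl F. Compute:
  ∂R/∂y - ∂Q/∂z = (0) - (4*z) = -4*z
  ∂P/∂z - ∂R/∂x = (0) - (2*x) = -2*x
  ∂Q/∂x - ∂P/∂y = (0) - (-2*y) = 2*y.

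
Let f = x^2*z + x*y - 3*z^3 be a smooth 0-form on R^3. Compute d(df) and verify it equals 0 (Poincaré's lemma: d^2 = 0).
d(df) = 0

Step 1: df = sum_i (∂f/∂x_i) dx_i = (2*x*z + y) dx + (x) dy + (x^2 - 9*z^2) dz.
Step 2: Apply d again. Using the 1-form formula, the coefficient of dx ∧ dy in d(df) is ∂^2 f/∂x ∂y - ∂^2 f/∂y ∂x = (1) - (1) = 0 (equality of mixed partials for smooth f).
Similarly for dx ∧ dz and dy ∧ dz — all coefficients vanish. So d(df) = 0.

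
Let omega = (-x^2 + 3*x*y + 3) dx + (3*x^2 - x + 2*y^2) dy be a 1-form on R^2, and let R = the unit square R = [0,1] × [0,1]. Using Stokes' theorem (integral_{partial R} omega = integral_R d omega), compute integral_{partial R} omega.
integral_(partial R) omega = 1/2

Stokes: integral_partial_R omega = integral_R d omega with d omega = (∂Q/∂x - ∂P/∂y) dx ∧ dy.
  ∂Q/∂x = 6*x - 1
  ∂P/∂y = 3*x
  integrand = ∂Q/∂x - ∂P/∂y = 3*x - 1.
Integrating over R: integral_0^1 integral_0^1 (3*x - 1) dx dy = 1/2.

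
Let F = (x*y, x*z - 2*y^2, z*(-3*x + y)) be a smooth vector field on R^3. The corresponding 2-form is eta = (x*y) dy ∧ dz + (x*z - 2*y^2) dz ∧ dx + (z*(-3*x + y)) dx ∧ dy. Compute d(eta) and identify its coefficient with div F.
d(eta) = (-3*x - 2*y) dx ∧ dy ∧ dz; div F = -3*x - 2*y

For a 2-form in R^3 of the form above, applying d gives a 3-form with coefficient ∂P/∂x + ∂Q/∂y + ∂R/∂z:
  ∂P/∂x = y
  ∂Q/∂y = -4*y
  ∂R/∂z = -3*x + y
Sum = -3*x - 2*y, which is exactly div F.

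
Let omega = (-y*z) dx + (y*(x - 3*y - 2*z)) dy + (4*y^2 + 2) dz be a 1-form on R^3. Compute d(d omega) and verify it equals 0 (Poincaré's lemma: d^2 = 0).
d(d omega) = 0

Step 1: d omega = sum_{i<j} (∂f_j/∂x_i - ∂f_i/∂x_j) dx_i ∧ dx_j:
  coeff of dx ∧ dy: y + z
  coeff of dx ∧ dz: y
  coeff of dy ∧ dz: 10*y
Step 2: Apply d again to each 2-form coefficient. The only possible 3-form in R^3 is dx ∧ dy ∧ dz, with coefficient
  ∂(coeff of dy∧dz)/∂x - ∂(coeff of dx∧dz)/∂y + ∂(coeff of dx∧dy)/∂z
  = ∂/∂x (10*y) - ∂/∂y (y) + ∂/∂z (y + z).
Each of these terms simplifies to sums of mixed partials that cancel in pairs. The result is 0 (by equality of mixed partials for smooth functions — Schwarz / Clairaut).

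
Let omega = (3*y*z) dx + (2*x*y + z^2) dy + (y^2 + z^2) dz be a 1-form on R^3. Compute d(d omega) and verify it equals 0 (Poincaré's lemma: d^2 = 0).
d(d omega) = 0

Step 1: d omega = sum_{i<j} (∂f_j/∂x_i - ∂f_i/∂x_j) dx_i ∧ dx_j:
  coeff of dx ∧ dy: 2*y - 3*z
  coeff of dx ∧ dz: -3*y
  coeff of dy ∧ dz: 2*y - 2*z
Step 2: Apply d again to each 2-form coefficient. The only possible 3-form in R^3 is dx ∧ dy ∧ dz, with coefficient
  ∂(coeff of dy∧dz)/∂x - ∂(coeff of dx∧dz)/∂y + ∂(coeff of dx∧dy)/∂z
  = ∂/∂x (2*y - 2*z) - ∂/∂y (-3*y) + ∂/∂z (2*y - 3*z).
Each of these terms simplifies to sums of mixed partials that cancel in pairs. The result is 0 (by equality of mixed partials for smooth functions — Schwarz / Clairaut).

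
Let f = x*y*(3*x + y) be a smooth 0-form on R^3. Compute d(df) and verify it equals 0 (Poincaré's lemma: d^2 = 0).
d(df) = 0

Step 1: df = sum_i (∂f/∂x_i) dx_i = (y*(6*x + y)) dx + (x*(3*x + 2*y)) dy + (0) dz.
Step 2: Apply d again. Using the 1-form formula, the coefficient of dx ∧ dy in d(df) is ∂^2 f/∂x ∂y - ∂^2 f/∂y ∂x = (6*x + 2*y) - (6*x + 2*y) = 0 (equality of mixed partials for smooth f).
Similarly for dx ∧ dz and dy ∧ dz — all coefficients vanish. So d(df) = 0.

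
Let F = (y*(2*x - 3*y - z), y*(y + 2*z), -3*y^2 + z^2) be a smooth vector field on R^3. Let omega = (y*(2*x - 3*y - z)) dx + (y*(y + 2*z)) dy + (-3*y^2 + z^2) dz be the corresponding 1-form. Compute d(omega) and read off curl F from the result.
d(omega) = (-8*y) dy ∧ dz + (-y) dz ∧ dx + (-2*x + 6*y + z) dx ∧ dy; curl F = (-8*y, -y, -2*x + 6*y + z)

d omega = sum_{i<j} (∂f_j/∂x_i - ∂f_i/∂x_j) dx_i ∧ dx_j. Under the identification (dy ∧ dz, dz ∧ dx, dx ∧ dy) ↔ (e_x, e_y, e_z), the coefficients are exactly the components of curl F. Compute:
  ∂R/∂y - ∂Q/∂z = (-6*y) - (2*y) = -8*y
  ∂P/∂z - ∂R/∂x = (-y) - (0) = -y
  ∂Q/∂x - ∂P/∂y = (0) - (2*x - 6*y - z) = -2*x + 6*y + z.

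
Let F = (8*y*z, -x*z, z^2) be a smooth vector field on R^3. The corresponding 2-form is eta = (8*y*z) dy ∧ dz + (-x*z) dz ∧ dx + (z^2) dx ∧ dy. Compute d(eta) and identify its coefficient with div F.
d(eta) = (2*z) dx ∧ dy ∧ dz; div F = 2*z

For a 2-form in R^3 of the form above, applying d gives a 3-form with coefficient ∂P/∂x + ∂Q/∂y + ∂R/∂z:
  ∂P/∂x = 0
  ∂Q/∂y = 0
  ∂R/∂z = 2*z
Sum = 2*z, which is exactly div F.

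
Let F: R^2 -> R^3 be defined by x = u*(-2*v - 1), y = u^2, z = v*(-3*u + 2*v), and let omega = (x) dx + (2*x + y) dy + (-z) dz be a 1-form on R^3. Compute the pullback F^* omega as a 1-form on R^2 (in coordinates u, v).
F^* omega = (2*u^3 - 8*u^2*v - 4*u^2 - 5*u*v^2 + 4*u*v + u + 6*v^3) du + (-5*u^2*v + 2*u^2 + 18*u*v^2 - 8*v^3) dv

Using F^*(f dg) = (f ∘ F) d(g ∘ F), substitute each coordinate x_i by F_i(u, v) in f_i, and replace dx_i by d F_i = (∂F_i/∂u) du + (∂F_i/∂v) dv.
  For the x component: f_1(F) = u*(-2*v - 1); d F_1 = (-2*v - 1) du + (-2*u) dv
  For the y component: f_2(F) = u*(u - 4*v - 2); d F_2 = (2*u) du + (0) dv
  For the z component: f_3(F) = v*(3*u - 2*v); d F_3 = (-3*v) du + (-3*u + 4*v) dv
Combining and collecting du, dv coefficients:
  coeff of du: 2*u^3 - 8*u^2*v - 4*u^2 - 5*u*v^2 + 4*u*v + u + 6*v^3
  coeff of dv: -5*u^2*v + 2*u^2 + 18*u*v^2 - 8*v^3
F^* omega = (2*u^3 - 8*u^2*v - 4*u^2 - 5*u*v^2 + 4*u*v + u + 6*v^3) du + (-5*u^2*v + 2*u^2 + 18*u*v^2 - 8*v^3) dv.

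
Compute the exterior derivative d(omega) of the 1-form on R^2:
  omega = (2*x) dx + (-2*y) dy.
d(omega) = 0

For a 1-form omega = sum_i f_i dx_i, the exterior derivative is
  d(omega) = sum_{i < j} (∂f_j/∂x_i - ∂f_i/∂x_j) dx_i ∧ dx_j.

Assembling: d(omega) = 0.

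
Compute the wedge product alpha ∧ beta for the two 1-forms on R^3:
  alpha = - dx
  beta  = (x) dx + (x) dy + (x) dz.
alpha ∧ beta = (-x) dx ∧ dy + (-x) dx ∧ dz

Distribute the wedge, using dx_i ∧ dx_j = -dx_j ∧ dx_i and dx_i ∧ dx_i = 0. For each pair (i, j) with i < j, the coefficient of dx_i ∧ dx_j in alpha ∧ beta is (alpha_i * beta_j - alpha_j * beta_i). Collecting: alpha ∧ beta = (-x) dx ∧ dy + (-x) dx ∧ dz.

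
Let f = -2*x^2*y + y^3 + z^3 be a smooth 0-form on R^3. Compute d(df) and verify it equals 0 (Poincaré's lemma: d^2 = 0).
d(df) = 0

Step 1: df = sum_i (∂f/∂x_i) dx_i = (-4*x*y) dx + (-2*x^2 + 3*y^2) dy + (3*z^2) dz.
Step 2: Apply d again. Using the 1-form formula, the coefficient of dx ∧ dy in d(df) is ∂^2 f/∂x ∂y - ∂^2 f/∂y ∂x = (-4*x) - (-4*x) = 0 (equality of mixed partials for smooth f).
Similarly for dx ∧ dz and dy ∧ dz — all coefficients vanish. So d(df) = 0.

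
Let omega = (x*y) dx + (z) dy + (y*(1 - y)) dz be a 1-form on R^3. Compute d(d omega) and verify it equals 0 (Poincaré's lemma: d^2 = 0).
d(d omega) = 0

Step 1: d omega = sum_{i<j} (∂f_j/∂x_i - ∂f_i/∂x_j) dx_i ∧ dx_j:
  coeff of dx ∧ dy: -x
  coeff of dx ∧ dz: 0
  coeff of dy ∧ dz: -2*y
Step 2: Apply d again to each 2-form coefficient. The only possible 3-form in R^3 is dx ∧ dy ∧ dz, with coefficient
  ∂(coeff of dy∧dz)/∂x - ∂(coeff of dx∧dz)/∂y + ∂(coeff of dx∧dy)/∂z
  = ∂/∂x (-2*y) - ∂/∂y (0) + ∂/∂z (-x).
Each of these terms simplifies to sums of mixed partials that cancel in pairs. The result is 0 (by equality of mixed partials for smooth functions — Schwarz / Clairaut).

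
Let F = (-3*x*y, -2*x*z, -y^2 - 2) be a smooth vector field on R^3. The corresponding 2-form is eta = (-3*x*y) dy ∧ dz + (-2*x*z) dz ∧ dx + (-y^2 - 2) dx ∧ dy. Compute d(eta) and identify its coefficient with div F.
d(eta) = (-3*y) dx ∧ dy ∧ dz; div F = -3*y

For a 2-form in R^3 of the form above, applying d gives a 3-form with coefficient ∂P/∂x + ∂Q/∂y + ∂R/∂z:
  ∂P/∂x = -3*y
  ∂Q/∂y = 0
  ∂R/∂z = 0
Sum = -3*y, which is exactly div F.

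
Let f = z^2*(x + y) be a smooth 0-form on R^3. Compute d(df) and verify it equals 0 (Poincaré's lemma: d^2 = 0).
d(df) = 0

Step 1: df = sum_i (∂f/∂x_i) dx_i = (z^2) dx + (z^2) dy + (2*z*(x + y)) dz.
Step 2: Apply d again. Using the 1-form formula, the coefficient of dx ∧ dy in d(df) is ∂^2 f/∂x ∂y - ∂^2 f/∂y ∂x = (0) - (0) = 0 (equality of mixed partials for smooth f).
Similarly for dx ∧ dz and dy ∧ dz — all coefficients vanish. So d(df) = 0.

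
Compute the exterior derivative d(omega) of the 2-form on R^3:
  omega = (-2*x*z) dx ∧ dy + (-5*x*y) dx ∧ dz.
d(omega) = (3*x) dx ∧ dy ∧ dz

For a 2-form omega = sum_{i<j} g_{ij} dx_i ∧ dx_j, the exterior derivative is
  d(omega) = sum_{i<j} d(g_{ij}) ∧ dx_i ∧ dx_j = sum_{i<j, k} (∂g_{ij}/∂x_k) dx_k ∧ dx_i ∧ dx_j.
Expand each term, using dx_k ∧ dx_i ∧ dx_j = sgn(permutation) dx_{(a)} ∧ dx_{(b)} ∧ dx_{(c)} with (a < b < c) sorted:
  d(-2*x*z) includes (∂/∂z)(-2*x*z) dz = (-2*x) dz, which multiplied by dx ∧ dy gives (-2*x) dx ∧ dy ∧ dz
  d(-5*x*y) includes (∂/∂y)(-5*x*y) dy = (-5*x) dy, which multiplied by dx ∧ dz gives (5*x) dx ∧ dy ∧ dz
Collecting like 3-forms: d(omega) = (3*x) dx ∧ dy ∧ dz.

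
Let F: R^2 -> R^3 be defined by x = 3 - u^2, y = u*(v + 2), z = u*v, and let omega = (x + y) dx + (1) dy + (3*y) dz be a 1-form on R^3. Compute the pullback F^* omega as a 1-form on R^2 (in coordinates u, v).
F^* omega = (2*u^3 - 2*u^2*v - 4*u^2 + 3*u*v^2 + 6*u*v - 6*u + v + 2) du + (u*(3*u*v + 6*u + 1)) dv

Using F^*(f dg) = (f ∘ F) d(g ∘ F), substitute each coordinate x_i by F_i(u, v) in f_i, and replace dx_i by d F_i = (∂F_i/∂u) du + (∂F_i/∂v) dv.
  For the x component: f_1(F) = -u^2 + u*v + 2*u + 3; d F_1 = (-2*u) du + (0) dv
  For the y component: f_2(F) = 1; d F_2 = (v + 2) du + (u) dv
  For the z component: f_3(F) = 3*u*(v + 2); d F_3 = (v) du + (u) dv
Combining and collecting du, dv coefficients:
  coeff of du: 2*u^3 - 2*u^2*v - 4*u^2 + 3*u*v^2 + 6*u*v - 6*u + v + 2
  coeff of dv: u*(3*u*v + 6*u + 1)
F^* omega = (2*u^3 - 2*u^2*v - 4*u^2 + 3*u*v^2 + 6*u*v - 6*u + v + 2) du + (u*(3*u*v + 6*u + 1)) dv.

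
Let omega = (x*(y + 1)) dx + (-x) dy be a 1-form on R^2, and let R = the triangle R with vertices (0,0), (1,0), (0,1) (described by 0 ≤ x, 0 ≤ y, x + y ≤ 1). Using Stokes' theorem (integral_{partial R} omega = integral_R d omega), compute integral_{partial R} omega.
integral_(partial R) omega = -2/3

Stokes: integral_partial_R omega = integral_R d omega with d omega = (∂Q/∂x - ∂P/∂y) dx ∧ dy.
  ∂Q/∂x = -1
  ∂P/∂y = x
  integrand = ∂Q/∂x - ∂P/∂y = -x - 1.
Integrating over R: integral_0^1 integral_0^{1-x} (-x - 1) dy dx = -2/3.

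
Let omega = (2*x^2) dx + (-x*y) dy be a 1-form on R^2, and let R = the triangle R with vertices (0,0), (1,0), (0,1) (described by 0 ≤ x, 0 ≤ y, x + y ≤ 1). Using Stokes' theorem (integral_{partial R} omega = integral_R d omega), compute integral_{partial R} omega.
integral_(partial R) omega = -1/6

Stokes: integral_partial_R omega = integral_R d omega with d omega = (∂Q/∂x - ∂P/∂y) dx ∧ dy.
  ∂Q/∂x = -y
  ∂P/∂y = 0
  integrand = ∂Q/∂x - ∂P/∂y = -y.
Integrating over R: integral_0^1 integral_0^{1-x} (-y) dy dx = -1/6.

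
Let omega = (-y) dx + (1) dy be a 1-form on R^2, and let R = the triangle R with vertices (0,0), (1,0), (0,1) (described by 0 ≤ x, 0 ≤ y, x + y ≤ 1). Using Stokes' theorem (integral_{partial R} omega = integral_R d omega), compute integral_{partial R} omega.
integral_(partial R) omega = 1/2

Stokes: integral_partial_R omega = integral_R d omega with d omega = (∂Q/∂x - ∂P/∂y) dx ∧ dy.
  ∂Q/∂x = 0
  ∂P/∂y = -1
  integrand = ∂Q/∂x - ∂P/∂y = 1.
Integrating over R: integral_0^1 integral_0^{1-x} (1) dy dx = 1/2.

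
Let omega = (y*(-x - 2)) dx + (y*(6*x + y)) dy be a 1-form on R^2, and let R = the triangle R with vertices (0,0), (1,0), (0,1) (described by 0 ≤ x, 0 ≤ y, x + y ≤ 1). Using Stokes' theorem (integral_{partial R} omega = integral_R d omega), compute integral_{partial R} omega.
integral_(partial R) omega = 13/6

Stokes: integral_partial_R omega = integral_R d omega with d omega = (∂Q/∂x - ∂P/∂y) dx ∧ dy.
  ∂Q/∂x = 6*y
  ∂P/∂y = -x - 2
  integrand = ∂Q/∂x - ∂P/∂y = x + 6*y + 2.
Integrating over R: integral_0^1 integral_0^{1-x} (x + 6*y + 2) dy dx = 13/6.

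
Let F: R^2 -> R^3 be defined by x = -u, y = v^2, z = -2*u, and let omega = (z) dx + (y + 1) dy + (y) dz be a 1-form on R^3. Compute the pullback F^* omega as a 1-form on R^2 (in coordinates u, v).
F^* omega = (2*u - 2*v^2) du + (2*v*(v^2 + 1)) dv

Using F^*(f dg) = (f ∘ F) d(g ∘ F), substitute each coordinate x_i by F_i(u, v) in f_i, and replace dx_i by d F_i = (∂F_i/∂u) du + (∂F_i/∂v) dv.
  For the x component: f_1(F) = -2*u; d F_1 = (-1) du + (0) dv
  For the y component: f_2(F) = v^2 + 1; d F_2 = (0) du + (2*v) dv
  For the z component: f_3(F) = v^2; d F_3 = (-2) du + (0) dv
Combining and collecting du, dv coefficients:
  coeff of du: 2*u - 2*v^2
  coeff of dv: 2*v*(v^2 + 1)
F^* omega = (2*u - 2*v^2) du + (2*v*(v^2 + 1)) dv.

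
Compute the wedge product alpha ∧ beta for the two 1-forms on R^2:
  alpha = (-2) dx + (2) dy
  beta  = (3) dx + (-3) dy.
alpha ∧ beta = 0

Distribute the wedge, using dx_i ∧ dx_j = -dx_j ∧ dx_i and dx_i ∧ dx_i = 0. For each pair (i, j) with i < j, the coefficient of dx_i ∧ dx_j in alpha ∧ beta is (alpha_i * beta_j - alpha_j * beta_i). Collecting: alpha ∧ beta = 0.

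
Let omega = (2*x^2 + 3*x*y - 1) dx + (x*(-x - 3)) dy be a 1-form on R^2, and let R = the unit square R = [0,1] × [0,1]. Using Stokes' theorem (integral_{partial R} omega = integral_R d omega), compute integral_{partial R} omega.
integral_(partial R) omega = -11/2

Stokes: integral_partial_R omega = integral_R d omega with d omega = (∂Q/∂x - ∂P/∂y) dx ∧ dy.
  ∂Q/∂x = -2*x - 3
  ∂P/∂y = 3*x
  integrand = ∂Q/∂x - ∂P/∂y = -5*x - 3.
Integrating over R: integral_0^1 integral_0^1 (-5*x - 3) dx dy = -11/2.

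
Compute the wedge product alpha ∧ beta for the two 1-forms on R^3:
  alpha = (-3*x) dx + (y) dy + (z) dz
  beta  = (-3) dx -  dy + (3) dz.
alpha ∧ beta = (3*x + 3*y) dx ∧ dy + (-9*x + 3*z) dx ∧ dz + (3*y + z) dy ∧ dz

Distribute the wedge, using dx_i ∧ dx_j = -dx_j ∧ dx_i and dx_i ∧ dx_i = 0. For each pair (i, j) with i < j, the coefficient of dx_i ∧ dx_j in alpha ∧ beta is (alpha_i * beta_j - alpha_j * beta_i). Collecting: alpha ∧ beta = (3*x + 3*y) dx ∧ dy + (-9*x + 3*z) dx ∧ dz + (3*y + z) dy ∧ dz.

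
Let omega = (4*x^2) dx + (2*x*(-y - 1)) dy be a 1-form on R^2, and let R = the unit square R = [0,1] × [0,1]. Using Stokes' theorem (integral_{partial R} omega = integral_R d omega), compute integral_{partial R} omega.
integral_(partial R) omega = -3

Stokes: integral_partial_R omega = integral_R d omega with d omega = (∂Q/∂x - ∂P/∂y) dx ∧ dy.
  ∂Q/∂x = -2*y - 2
  ∂P/∂y = 0
  integrand = ∂Q/∂x - ∂P/∂y = -2*y - 2.
Integrating over R: integral_0^1 integral_0^1 (-2*y - 2) dx dy = -3.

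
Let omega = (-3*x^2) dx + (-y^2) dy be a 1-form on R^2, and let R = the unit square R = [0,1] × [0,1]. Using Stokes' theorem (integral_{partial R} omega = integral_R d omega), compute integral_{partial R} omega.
integral_(partial R) omega = 0

Stokes: integral_partial_R omega = integral_R d omega with d omega = (∂Q/∂x - ∂P/∂y) dx ∧ dy.
  ∂Q/∂x = 0
  ∂P/∂y = 0
  integrand = ∂Q/∂x - ∂P/∂y = 0.
Integrating over R: integral_0^1 integral_0^1 (0) dx dy = 0.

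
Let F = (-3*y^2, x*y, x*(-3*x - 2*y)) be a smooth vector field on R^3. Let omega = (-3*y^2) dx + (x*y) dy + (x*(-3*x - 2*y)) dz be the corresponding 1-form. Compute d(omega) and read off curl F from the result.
d(omega) = (-2*x) dy ∧ dz + (6*x + 2*y) dz ∧ dx + (7*y) dx ∧ dy; curl F = (-2*x, 6*x + 2*y, 7*y)

d omega = sum_{i<j} (∂f_j/∂x_i - ∂f_i/∂x_j) dx_i ∧ dx_j. Under the identification (dy ∧ dz, dz ∧ dx, dx ∧ dy) ↔ (e_x, e_y, e_z), the coefficients are exactly the components of curl F. Compute:
  ∂R/∂y - ∂Q/∂z = (-2*x) - (0) = -2*x
  ∂P/∂z - ∂R/∂x = (0) - (-6*x - 2*y) = 6*x + 2*y
  ∂Q/∂x - ∂P/∂y = (y) - (-6*y) = 7*y.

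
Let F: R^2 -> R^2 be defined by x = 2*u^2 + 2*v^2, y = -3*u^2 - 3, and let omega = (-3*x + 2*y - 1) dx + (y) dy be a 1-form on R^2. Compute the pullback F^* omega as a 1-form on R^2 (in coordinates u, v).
F^* omega = (2*u*(-15*u^2 - 12*v^2 - 5)) du + (4*v*(-12*u^2 - 6*v^2 - 7)) dv

Using F^*(f dg) = (f ∘ F) d(g ∘ F), substitute each coordinate x_i by F_i(u, v) in f_i, and replace dx_i by d F_i = (∂F_i/∂u) du + (∂F_i/∂v) dv.
  For the x component: f_1(F) = -12*u^2 - 6*v^2 - 7; d F_1 = (4*u) du + (4*v) dv
  For the y component: f_2(F) = -3*u^2 - 3; d F_2 = (-6*u) du + (0) dv
Combining and collecting du, dv coefficients:
  coeff of du: 2*u*(-15*u^2 - 12*v^2 - 5)
  coeff of dv: 4*v*(-12*u^2 - 6*v^2 - 7)
F^* omega = (2*u*(-15*u^2 - 12*v^2 - 5)) du + (4*v*(-12*u^2 - 6*v^2 - 7)) dv.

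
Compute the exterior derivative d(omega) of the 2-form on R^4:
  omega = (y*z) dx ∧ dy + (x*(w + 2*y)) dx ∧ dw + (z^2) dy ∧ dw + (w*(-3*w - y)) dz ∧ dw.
d(omega) = (y) dx ∧ dy ∧ dz + (-2*x) dx ∧ dy ∧ dw + (-w - 2*z) dy ∧ dz ∧ dw

For a 2-form omega = sum_{i<j} g_{ij} dx_i ∧ dx_j, the exterior derivative is
  d(omega) = sum_{i<j} d(g_{ij}) ∧ dx_i ∧ dx_j = sum_{i<j, k} (∂g_{ij}/∂x_k) dx_k ∧ dx_i ∧ dx_j.
Expand each term, using dx_k ∧ dx_i ∧ dx_j = sgn(permutation) dx_{(a)} ∧ dx_{(b)} ∧ dx_{(c)} with (a < b < c) sorted:
  d(y*z) includes (∂/∂z)(y*z) dz = (y) dz, which multiplied by dx ∧ dy gives (y) dx ∧ dy ∧ dz
  d(x*(w + 2*y)) includes (∂/∂y)(x*(w + 2*y)) dy = (2*x) dy, which multiplied by dx ∧ dw gives (-2*x) dx ∧ dy ∧ dw
  d(z^2) includes (∂/∂z)(z^2) dz = (2*z) dz, which multiplied by dy ∧ dw gives (-2*z) dy ∧ dz ∧ dw
  d(w*(-3*w - y)) includes (∂/∂y)(w*(-3*w - y)) dy = (-w) dy, which multiplied by dz ∧ dw gives (-w) dy ∧ dz ∧ dw
Collecting like 3-forms: d(omega) = (y) dx ∧ dy ∧ dz + (-2*x) dx ∧ dy ∧ dw + (-w - 2*z) dy ∧ dz ∧ dw.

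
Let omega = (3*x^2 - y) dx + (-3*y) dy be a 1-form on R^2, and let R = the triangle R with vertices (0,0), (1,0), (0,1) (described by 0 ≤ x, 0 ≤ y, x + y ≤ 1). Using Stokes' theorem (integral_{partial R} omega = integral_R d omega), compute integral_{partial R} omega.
integral_(partial R) omega = 1/2

Stokes: integral_partial_R omega = integral_R d omega with d omega = (∂Q/∂x - ∂P/∂y) dx ∧ dy.
  ∂Q/∂x = 0
  ∂P/∂y = -1
  integrand = ∂Q/∂x - ∂P/∂y = 1.
Integrating over R: integral_0^1 integral_0^{1-x} (1) dy dx = 1/2.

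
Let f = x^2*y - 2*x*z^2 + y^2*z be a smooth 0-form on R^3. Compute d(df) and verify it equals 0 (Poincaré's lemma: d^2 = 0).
d(df) = 0

Step 1: df = sum_i (∂f/∂x_i) dx_i = (2*x*y - 2*z^2) dx + (x^2 + 2*y*z) dy + (-4*x*z + y^2) dz.
Step 2: Apply d again. Using the 1-form formula, the coefficient of dx ∧ dy in d(df) is ∂^2 f/∂x ∂y - ∂^2 f/∂y ∂x = (2*x) - (2*x) = 0 (equality of mixed partials for smooth f).
Similarly for dx ∧ dz and dy ∧ dz — all coefficients vanish. So d(df) = 0.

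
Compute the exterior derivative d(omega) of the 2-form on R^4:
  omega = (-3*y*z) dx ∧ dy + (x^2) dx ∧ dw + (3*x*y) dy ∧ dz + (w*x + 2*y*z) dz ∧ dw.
d(omega) = (w) dx ∧ dz ∧ dw + (2*z) dy ∧ dz ∧ dw

For a 2-form omega = sum_{i<j} g_{ij} dx_i ∧ dx_j, the exterior derivative is
  d(omega) = sum_{i<j} d(g_{ij}) ∧ dx_i ∧ dx_j = sum_{i<j, k} (∂g_{ij}/∂x_k) dx_k ∧ dx_i ∧ dx_j.
Expand each term, using dx_k ∧ dx_i ∧ dx_j = sgn(permutation) dx_{(a)} ∧ dx_{(b)} ∧ dx_{(c)} with (a < b < c) sorted:
  d(-3*y*z) includes (∂/∂z)(-3*y*z) dz = (-3*y) dz, which multiplied by dx ∧ dy gives (-3*y) dx ∧ dy ∧ dz
  d(3*x*y) includes (∂/∂x)(3*x*y) dx = (3*y) dx, which multiplied by dy ∧ dz gives (3*y) dx ∧ dy ∧ dz
  d(w*x + 2*y*z) includes (∂/∂x)(w*x + 2*y*z) dx = (w) dx, which multiplied by dz ∧ dw gives (w) dx ∧ dz ∧ dw
  d(w*x + 2*y*z) includes (∂/∂y)(w*x + 2*y*z) dy = (2*z) dy, which multiplied by dz ∧ dw gives (2*z) dy ∧ dz ∧ dw
Collecting like 3-forms: d(omega) = (w) dx ∧ dz ∧ dw + (2*z) dy ∧ dz ∧ dw.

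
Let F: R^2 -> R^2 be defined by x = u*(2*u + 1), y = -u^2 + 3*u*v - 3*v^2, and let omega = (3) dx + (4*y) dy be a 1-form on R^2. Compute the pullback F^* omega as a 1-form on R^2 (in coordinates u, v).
F^* omega = (8*u^3 - 36*u^2*v + 60*u*v^2 + 12*u - 36*v^3 + 3) du + (-12*u^3 + 60*u^2*v - 108*u*v^2 + 72*v^3) dv

Using F^*(f dg) = (f ∘ F) d(g ∘ F), substitute each coordinate x_i by F_i(u, v) in f_i, and replace dx_i by d F_i = (∂F_i/∂u) du + (∂F_i/∂v) dv.
  For the x component: f_1(F) = 3; d F_1 = (4*u + 1) du + (0) dv
  For the y component: f_2(F) = -4*u^2 + 12*u*v - 12*v^2; d F_2 = (-2*u + 3*v) du + (3*u - 6*v) dv
Combining and collecting du, dv coefficients:
  coeff of du: 8*u^3 - 36*u^2*v + 60*u*v^2 + 12*u - 36*v^3 + 3
  coeff of dv: -12*u^3 + 60*u^2*v - 108*u*v^2 + 72*v^3
F^* omega = (8*u^3 - 36*u^2*v + 60*u*v^2 + 12*u - 36*v^3 + 3) du + (-12*u^3 + 60*u^2*v - 108*u*v^2 + 72*v^3) dv.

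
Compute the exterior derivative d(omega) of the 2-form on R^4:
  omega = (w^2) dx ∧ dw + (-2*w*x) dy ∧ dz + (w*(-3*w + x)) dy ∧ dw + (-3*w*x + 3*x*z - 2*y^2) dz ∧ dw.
d(omega) = (-2*w) dx ∧ dy ∧ dz + (-2*x - 4*y) dy ∧ dz ∧ dw + (w) dx ∧ dy ∧ dw + (-3*w + 3*z) dx ∧ dz ∧ dw

For a 2-form omega = sum_{i<j} g_{ij} dx_i ∧ dx_j, the exterior derivative is
  d(omega) = sum_{i<j} d(g_{ij}) ∧ dx_i ∧ dx_j = sum_{i<j, k} (∂g_{ij}/∂x_k) dx_k ∧ dx_i ∧ dx_j.
Expand each term, using dx_k ∧ dx_i ∧ dx_j = sgn(permutation) dx_{(a)} ∧ dx_{(b)} ∧ dx_{(c)} with (a < b < c) sorted:
  d(-2*w*x) includes (∂/∂x)(-2*w*x) dx = (-2*w) dx, which multiplied by dy ∧ dz gives (-2*w) dx ∧ dy ∧ dz
  d(-2*w*x) includes (∂/∂w)(-2*w*x) dw = (-2*x) dw, which multiplied by dy ∧ dz gives (-2*x) dy ∧ dz ∧ dw
  d(w*(-3*w + x)) includes (∂/∂x)(w*(-3*w + x)) dx = (w) dx, which multiplied by dy ∧ dw gives (w) dx ∧ dy ∧ dw
  d(-3*w*x + 3*x*z - 2*y^2) includes (∂/∂x)(-3*w*x + 3*x*z - 2*y^2) dx = (-3*w + 3*z) dx, which multiplied by dz ∧ dw gives (-3*w + 3*z) dx ∧ dz ∧ dw
  d(-3*w*x + 3*x*z - 2*y^2) includes (∂/∂y)(-3*w*x + 3*x*z - 2*y^2) dy = (-4*y) dy, which multiplied by dz ∧ dw gives (-4*y) dy ∧ dz ∧ dw
Collecting like 3-forms: d(omega) = (-2*w) dx ∧ dy ∧ dz + (-2*x - 4*y) dy ∧ dz ∧ dw + (w) dx ∧ dy ∧ dw + (-3*w + 3*z) dx ∧ dz ∧ dw.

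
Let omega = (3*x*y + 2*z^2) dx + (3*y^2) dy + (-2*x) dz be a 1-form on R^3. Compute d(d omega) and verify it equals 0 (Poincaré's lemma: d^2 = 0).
d(d omega) = 0

Step 1: d omega = sum_{i<j} (∂f_j/∂x_i - ∂f_i/∂x_j) dx_i ∧ dx_j:
  coeff of dx ∧ dy: -3*x
  coeff of dx ∧ dz: -4*z - 2
  coeff of dy ∧ dz: 0
Step 2: Apply d again to each 2-form coefficient. The only possible 3-form in R^3 is dx ∧ dy ∧ dz, with coefficient
  ∂(coeff of dy∧dz)/∂x - ∂(coeff of dx∧dz)/∂y + ∂(coeff of dx∧dy)/∂z
  = ∂/∂x (0) - ∂/∂y (-4*z - 2) + ∂/∂z (-3*x).
Each of these terms simplifies to sums of mixed partials that cancel in pairs. The result is 0 (by equality of mixed partials for smooth functions — Schwarz / Clairaut).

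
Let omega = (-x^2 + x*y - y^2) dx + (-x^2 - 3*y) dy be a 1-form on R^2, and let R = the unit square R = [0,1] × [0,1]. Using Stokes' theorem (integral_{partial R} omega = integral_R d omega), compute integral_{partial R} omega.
integral_(partial R) omega = -1/2

Stokes: integral_partial_R omega = integral_R d omega with d omega = (∂Q/∂x - ∂P/∂y) dx ∧ dy.
  ∂Q/∂x = -2*x
  ∂P/∂y = x - 2*y
  integrand = ∂Q/∂x - ∂P/∂y = -3*x + 2*y.
Integrating over R: integral_0^1 integral_0^1 (-3*x + 2*y) dx dy = -1/2.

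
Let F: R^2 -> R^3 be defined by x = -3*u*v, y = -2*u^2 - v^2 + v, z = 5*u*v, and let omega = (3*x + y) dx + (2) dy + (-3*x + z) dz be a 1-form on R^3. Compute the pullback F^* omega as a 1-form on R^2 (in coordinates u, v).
F^* omega = (6*u^2*v + 97*u*v^2 - 8*u + 3*v^3 - 3*v^2) du + (6*u^3 + 97*u^2*v + 3*u*v^2 - 3*u*v - 4*v + 2) dv

Using F^*(f dg) = (f ∘ F) d(g ∘ F), substitute each coordinate x_i by F_i(u, v) in f_i, and replace dx_i by d F_i = (∂F_i/∂u) du + (∂F_i/∂v) dv.
  For the x component: f_1(F) = -2*u^2 - 9*u*v - v^2 + v; d F_1 = (-3*v) du + (-3*u) dv
  For the y component: f_2(F) = 2; d F_2 = (-4*u) du + (1 - 2*v) dv
  For the z component: f_3(F) = 14*u*v; d F_3 = (5*v) du + (5*u) dv
Combining and collecting du, dv coefficients:
  coeff of du: 6*u^2*v + 97*u*v^2 - 8*u + 3*v^3 - 3*v^2
  coeff of dv: 6*u^3 + 97*u^2*v + 3*u*v^2 - 3*u*v - 4*v + 2
F^* omega = (6*u^2*v + 97*u*v^2 - 8*u + 3*v^3 - 3*v^2) du + (6*u^3 + 97*u^2*v + 3*u*v^2 - 3*u*v - 4*v + 2) dv.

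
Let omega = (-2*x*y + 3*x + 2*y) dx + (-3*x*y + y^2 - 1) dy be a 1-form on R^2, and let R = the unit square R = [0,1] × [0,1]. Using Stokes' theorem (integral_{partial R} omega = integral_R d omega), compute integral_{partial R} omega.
integral_(partial R) omega = -5/2

Stokes: integral_partial_R omega = integral_R d omega with d omega = (∂Q/∂x - ∂P/∂y) dx ∧ dy.
  ∂Q/∂x = -3*y
  ∂P/∂y = 2 - 2*x
  integrand = ∂Q/∂x - ∂P/∂y = 2*x - 3*y - 2.
Integrating over R: integral_0^1 integral_0^1 (2*x - 3*y - 2) dx dy = -5/2.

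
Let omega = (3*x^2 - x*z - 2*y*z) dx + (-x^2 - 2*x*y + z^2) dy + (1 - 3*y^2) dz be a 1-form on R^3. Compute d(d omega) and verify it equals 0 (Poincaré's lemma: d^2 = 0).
d(d omega) = 0

Step 1: d omega = sum_{i<j} (∂f_j/∂x_i - ∂f_i/∂x_j) dx_i ∧ dx_j:
  coeff of dx ∧ dy: -2*x - 2*y + 2*z
  coeff of dx ∧ dz: x + 2*y
  coeff of dy ∧ dz: -6*y - 2*z
Step 2: Apply d again to each 2-form coefficient. The only possible 3-form in R^3 is dx ∧ dy ∧ dz, with coefficient
  ∂(coeff of dy∧dz)/∂x - ∂(coeff of dx∧dz)/∂y + ∂(coeff of dx∧dy)/∂z
  = ∂/∂x (-6*y - 2*z) - ∂/∂y (x + 2*y) + ∂/∂z (-2*x - 2*y + 2*z).
Each of these terms simplifies to sums of mixed partials that cancel in pairs. The result is 0 (by equality of mixed partials for smooth functions — Schwarz / Clairaut).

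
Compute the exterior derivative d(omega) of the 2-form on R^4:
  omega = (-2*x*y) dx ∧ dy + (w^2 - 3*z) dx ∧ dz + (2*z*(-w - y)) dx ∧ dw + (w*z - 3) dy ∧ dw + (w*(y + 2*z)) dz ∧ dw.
d(omega) = (4*w + 2*y) dx ∧ dz ∧ dw + (2*z) dx ∧ dy ∧ dw

For a 2-form omega = sum_{i<j} g_{ij} dx_i ∧ dx_j, the exterior derivative is
  d(omega) = sum_{i<j} d(g_{ij}) ∧ dx_i ∧ dx_j = sum_{i<j, k} (∂g_{ij}/∂x_k) dx_k ∧ dx_i ∧ dx_j.
Expand each term, using dx_k ∧ dx_i ∧ dx_j = sgn(permutation) dx_{(a)} ∧ dx_{(b)} ∧ dx_{(c)} with (a < b < c) sorted:
  d(w^2 - 3*z) includes (∂/∂w)(w^2 - 3*z) dw = (2*w) dw, which multiplied by dx ∧ dz gives (2*w) dx ∧ dz ∧ dw
  d(2*z*(-w - y)) includes (∂/∂y)(2*z*(-w - y)) dy = (-2*z) dy, which multiplied by dx ∧ dw gives (2*z) dx ∧ dy ∧ dw
  d(2*z*(-w - y)) includes (∂/∂z)(2*z*(-w - y)) dz = (-2*w - 2*y) dz, which multiplied by dx ∧ dw gives (2*w + 2*y) dx ∧ dz ∧ dw
  d(w*z - 3) includes (∂/∂z)(w*z - 3) dz = (w) dz, which multiplied by dy ∧ dw gives (-w) dy ∧ dz ∧ dw
  d(w*(y + 2*z)) includes (∂/∂y)(w*(y + 2*z)) dy = (w) dy, which multiplied by dz ∧ dw gives (w) dy ∧ dz ∧ dw
Collecting like 3-forms: d(omega) = (4*w + 2*y) dx ∧ dz ∧ dw + (2*z) dx ∧ dy ∧ dw.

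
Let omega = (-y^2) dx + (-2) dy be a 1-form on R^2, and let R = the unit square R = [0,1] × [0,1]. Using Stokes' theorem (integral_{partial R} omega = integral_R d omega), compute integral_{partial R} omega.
integral_(partial R) omega = 1

Stokes: integral_partial_R omega = integral_R d omega with d omega = (∂Q/∂x - ∂P/∂y) dx ∧ dy.
  ∂Q/∂x = 0
  ∂P/∂y = -2*y
  integrand = ∂Q/∂x - ∂P/∂y = 2*y.
Integrating over R: integral_0^1 integral_0^1 (2*y) dx dy = 1.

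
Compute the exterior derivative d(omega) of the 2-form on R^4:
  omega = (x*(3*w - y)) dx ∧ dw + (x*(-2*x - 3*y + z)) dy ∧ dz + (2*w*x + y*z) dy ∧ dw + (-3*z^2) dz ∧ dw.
d(omega) = (2*w + x) dx ∧ dy ∧ dw + (-4*x - 3*y + z) dx ∧ dy ∧ dz + (-y) dy ∧ dz ∧ dw

For a 2-form omega = sum_{i<j} g_{ij} dx_i ∧ dx_j, the exterior derivative is
  d(omega) = sum_{i<j} d(g_{ij}) ∧ dx_i ∧ dx_j = sum_{i<j, k} (∂g_{ij}/∂x_k) dx_k ∧ dx_i ∧ dx_j.
Expand each term, using dx_k ∧ dx_i ∧ dx_j = sgn(permutation) dx_{(a)} ∧ dx_{(b)} ∧ dx_{(c)} with (a < b < c) sorted:
  d(x*(3*w - y)) includes (∂/∂y)(x*(3*w - y)) dy = (-x) dy, which multiplied by dx ∧ dw gives (x) dx ∧ dy ∧ dw
  d(x*(-2*x - 3*y + z)) includes (∂/∂x)(x*(-2*x - 3*y + z)) dx = (-4*x - 3*y + z) dx, which multiplied by dy ∧ dz gives (-4*x - 3*y + z) dx ∧ dy ∧ dz
  d(2*w*x + y*z) includes (∂/∂x)(2*w*x + y*z) dx = (2*w) dx, which multiplied by dy ∧ dw gives (2*w) dx ∧ dy ∧ dw
  d(2*w*x + y*z) includes (∂/∂z)(2*w*x + y*z) dz = (y) dz, which multiplied by dy ∧ dw gives (-y) dy ∧ dz ∧ dw
Collecting like 3-forms: d(omega) = (2*w + x) dx ∧ dy ∧ dw + (-4*x - 3*y + z) dx ∧ dy ∧ dz + (-y) dy ∧ dz ∧ dw.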